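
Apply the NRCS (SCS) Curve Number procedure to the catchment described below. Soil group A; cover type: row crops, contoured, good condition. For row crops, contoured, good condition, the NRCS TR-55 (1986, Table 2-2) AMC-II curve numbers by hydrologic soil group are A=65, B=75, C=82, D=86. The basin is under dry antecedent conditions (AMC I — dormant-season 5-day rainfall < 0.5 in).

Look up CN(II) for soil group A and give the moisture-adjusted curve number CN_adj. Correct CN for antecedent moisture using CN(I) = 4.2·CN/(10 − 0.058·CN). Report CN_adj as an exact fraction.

NRCS table: row crops, contoured, good condition, soil group A → CN(II) = 65
Adjust CN=65 to AMC I: 4.2·65/(10 − 0.058·65) → 273 ÷ (623/100) = 3900/89 ≈ 43.820

CN_adj = 3900/89 ≈ 43.820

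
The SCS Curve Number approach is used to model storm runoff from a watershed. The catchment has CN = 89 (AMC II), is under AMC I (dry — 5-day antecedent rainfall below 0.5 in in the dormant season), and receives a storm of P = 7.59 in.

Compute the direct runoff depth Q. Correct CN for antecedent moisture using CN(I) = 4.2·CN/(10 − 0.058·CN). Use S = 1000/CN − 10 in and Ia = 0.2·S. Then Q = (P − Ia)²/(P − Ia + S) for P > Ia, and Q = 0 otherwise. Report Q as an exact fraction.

Q = 155668914731/31578810900 in ≈ 4.930 in

Adjust CN=89 to AMC I: 4.2·89/(10 − 0.058·89) → (1869/5) ÷ (2419/500) = 186900/2419 ≈ 77.263
S = 1000/(186900/2419) − 10 = 5500/1869 in ≈ 2.943 in
Ia = 0.2·(5500/1869) = 1100/1869 in ≈ 0.589 in
Since P=7.590 > Ia=0.589: effective rainfall P−Ia = 1308571/186900 in
Q = (1308571/186900)²/((1308571/186900) + 5500/1869) = (1712358062041/34931610000)/(1858571/186900) = 155668914731/31578810900 in ≈ 4.930 in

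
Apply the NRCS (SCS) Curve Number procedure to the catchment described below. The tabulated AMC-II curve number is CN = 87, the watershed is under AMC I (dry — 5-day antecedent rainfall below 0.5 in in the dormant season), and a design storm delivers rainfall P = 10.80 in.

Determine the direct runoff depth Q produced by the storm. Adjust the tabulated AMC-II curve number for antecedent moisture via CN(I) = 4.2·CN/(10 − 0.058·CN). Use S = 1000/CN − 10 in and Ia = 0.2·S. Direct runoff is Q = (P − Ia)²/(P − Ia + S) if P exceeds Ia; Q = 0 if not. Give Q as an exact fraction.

Q = 4246548482/569375415 in ≈ 7.458 in

Adjust CN=87 to AMC I: 4.2·87/(10 − 0.058·87) → (1827/5) ÷ (2477/500) = 182700/2477 ≈ 73.759
Max retention: S = 1000/(182700/2477) − 10 = 6500/1827 in (≈ 3.558 in)
Ia = 0.2·(6500/1827) = 1300/1827 in ≈ 0.712 in
Excess rainfall: 10.800 − 0.712 = 10.088 in; P > Ia so Q > 0
Q = (92158/9135)²/((92158/9135) + 6500/1827) = (8493096964/83448225)/(124658/9135) = 4246548482/569375415 in ≈ 7.458 in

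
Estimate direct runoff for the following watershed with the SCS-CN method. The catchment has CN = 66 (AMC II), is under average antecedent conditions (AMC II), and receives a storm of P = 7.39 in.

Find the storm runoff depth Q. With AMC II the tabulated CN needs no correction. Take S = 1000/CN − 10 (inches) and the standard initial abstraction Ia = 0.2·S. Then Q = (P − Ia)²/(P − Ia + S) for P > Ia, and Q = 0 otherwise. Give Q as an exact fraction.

Q = 440454169/125357100 in ≈ 3.514 in

CN(II) = 66; AMC II needs no correction.
Retention S: 1000/CN − 10 with CN=66.000 → S = 170/33 ≈ 5.152 in
Ia = 0.2S: 0.2·5.152 = 1.030 in (exactly 34/33)
Excess rainfall: 7.390 − 1.030 = 6.360 in; P > Ia so Q > 0
Q: (20987/3300)² ÷ (37987/3300) = 440454169/125357100 in (≈ 3.514 in)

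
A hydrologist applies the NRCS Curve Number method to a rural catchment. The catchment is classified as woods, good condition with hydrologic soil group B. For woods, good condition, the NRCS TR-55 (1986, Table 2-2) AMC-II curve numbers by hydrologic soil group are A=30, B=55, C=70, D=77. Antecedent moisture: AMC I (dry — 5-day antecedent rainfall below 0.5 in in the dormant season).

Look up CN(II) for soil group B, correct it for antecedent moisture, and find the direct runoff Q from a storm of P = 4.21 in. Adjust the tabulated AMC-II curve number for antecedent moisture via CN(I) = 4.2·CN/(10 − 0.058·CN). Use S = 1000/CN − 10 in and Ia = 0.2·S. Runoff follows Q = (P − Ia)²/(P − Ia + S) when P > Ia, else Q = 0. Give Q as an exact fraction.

NRCS table: woods, good condition, soil group B → CN(II) = 55
Dry (AMC I): CN(I) = 4.2·55/(10 − 0.058·55) = 231/(681/100) = 7700/227 ≈ 33.921
S = 1000/(7700/227) − 10 = 1500/77 in ≈ 19.481 in
Ia = 0.2·(1500/77) = 300/77 in ≈ 3.896 in
Excess rainfall: 4.210 − 3.896 = 0.314 in; P > Ia so Q > 0
Q: (2417/7700)² ÷ (152417/7700) = 5841889/1173610900 in (≈ 0.005 in)

Q = 5841889/1173610900 in ≈ 0.005 in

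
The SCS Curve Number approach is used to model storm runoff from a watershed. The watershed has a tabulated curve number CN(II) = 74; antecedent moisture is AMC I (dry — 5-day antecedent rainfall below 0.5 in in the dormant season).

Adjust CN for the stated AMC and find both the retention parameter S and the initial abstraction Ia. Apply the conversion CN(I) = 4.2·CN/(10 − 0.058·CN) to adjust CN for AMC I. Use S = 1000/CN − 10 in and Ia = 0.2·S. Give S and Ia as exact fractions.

S = 6500/777 in ≈ 8.366 in; Ia = 1300/777 in ≈ 1.673 in

Adjust CN=74 to AMC I: 4.2·74/(10 − 0.058·74) → (1554/5) ÷ (1427/250) = 77700/1427 ≈ 54.450
S = 1000/(77700/1427) − 10 = 6500/777 in ≈ 8.366 in
Ia = 0.2·(6500/777) = 1300/777 in ≈ 1.673 in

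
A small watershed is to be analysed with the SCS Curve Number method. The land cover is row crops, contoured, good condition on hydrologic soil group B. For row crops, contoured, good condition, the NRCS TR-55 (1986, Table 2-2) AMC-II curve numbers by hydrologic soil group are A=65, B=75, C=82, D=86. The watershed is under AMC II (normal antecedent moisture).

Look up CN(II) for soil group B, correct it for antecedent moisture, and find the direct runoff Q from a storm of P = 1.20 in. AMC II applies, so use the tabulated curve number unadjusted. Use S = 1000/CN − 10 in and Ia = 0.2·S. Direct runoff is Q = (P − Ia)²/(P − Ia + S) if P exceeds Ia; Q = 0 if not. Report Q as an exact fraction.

NRCS table: row crops, contoured, good condition, soil group B → CN(II) = 75
CN(II) = 75; AMC II needs no correction.
S = 1000/75 − 10 = 10/3 in ≈ 3.333 in
Ia = 0.2S: 0.2·3.333 = 0.667 in (exactly 2/3)
Excess rainfall: 1.200 − 0.667 = 0.533 in; P > Ia so Q > 0
Q: (8/15)² ÷ (58/15) = 32/435 in (≈ 0.074 in)

Q = 32/435 in ≈ 0.074 in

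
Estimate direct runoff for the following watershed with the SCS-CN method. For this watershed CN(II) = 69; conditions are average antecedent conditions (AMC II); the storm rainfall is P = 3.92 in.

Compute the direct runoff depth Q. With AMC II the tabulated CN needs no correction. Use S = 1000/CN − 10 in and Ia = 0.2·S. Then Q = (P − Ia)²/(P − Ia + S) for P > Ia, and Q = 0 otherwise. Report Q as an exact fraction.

Q = 13582472/11179725 in ≈ 1.215 in

AMC II — tabulated CN = 69 applies directly.
Max retention: S = 1000/69 − 10 = 310/69 in (≈ 4.493 in)
Ia = 0.2S: 0.2·4.493 = 0.899 in (exactly 62/69)
Since P=3.920 > Ia=0.899: effective rainfall P−Ia = 5212/1725 in
Runoff Q = (P−Ia)²/(P−Ia+S) = (3.021)²/(3.021+4.493) = 13582472/11179725 ≈ 1.215 in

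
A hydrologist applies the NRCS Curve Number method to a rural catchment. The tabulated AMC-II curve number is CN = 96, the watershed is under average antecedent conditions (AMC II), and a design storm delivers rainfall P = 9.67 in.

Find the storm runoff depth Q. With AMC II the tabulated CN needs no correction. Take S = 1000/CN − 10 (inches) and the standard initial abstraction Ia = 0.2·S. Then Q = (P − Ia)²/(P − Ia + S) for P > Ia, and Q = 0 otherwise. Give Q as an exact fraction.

CN(II) = 96; AMC II needs no correction.
Retention S: 1000/CN − 10 with CN=96.000 → S = 5/12 ≈ 0.417 in
Ia = 0.2S: 0.2·0.417 = 0.083 in (exactly 1/12)
P − Ia = 9.670 − 0.083 = 719/75 ≈ 9.587 in (> 0, runoff occurs)
Runoff Q = (P−Ia)²/(P−Ia+S) = (9.587)²/(9.587+0.417) = 2067844/225075 ≈ 9.187 in

Q = 2067844/225075 in ≈ 9.187 in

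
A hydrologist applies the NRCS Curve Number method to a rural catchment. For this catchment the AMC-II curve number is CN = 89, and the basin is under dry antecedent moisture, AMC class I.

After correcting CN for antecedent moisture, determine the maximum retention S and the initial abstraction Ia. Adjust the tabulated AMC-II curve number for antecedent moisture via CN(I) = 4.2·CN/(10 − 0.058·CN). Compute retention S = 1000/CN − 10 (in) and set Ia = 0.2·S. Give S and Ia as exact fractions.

S = 5500/1869 in ≈ 2.943 in; Ia = 1100/1869 in ≈ 0.589 in

Dry (AMC I): CN(I) = 4.2·89/(10 − 0.058·89) = (1869/5)/(2419/500) = 186900/2419 ≈ 77.263
S = 1000/(186900/2419) − 10 = 5500/1869 in ≈ 2.943 in
Ia = 0.2·(5500/1869) = 1100/1869 in ≈ 0.589 in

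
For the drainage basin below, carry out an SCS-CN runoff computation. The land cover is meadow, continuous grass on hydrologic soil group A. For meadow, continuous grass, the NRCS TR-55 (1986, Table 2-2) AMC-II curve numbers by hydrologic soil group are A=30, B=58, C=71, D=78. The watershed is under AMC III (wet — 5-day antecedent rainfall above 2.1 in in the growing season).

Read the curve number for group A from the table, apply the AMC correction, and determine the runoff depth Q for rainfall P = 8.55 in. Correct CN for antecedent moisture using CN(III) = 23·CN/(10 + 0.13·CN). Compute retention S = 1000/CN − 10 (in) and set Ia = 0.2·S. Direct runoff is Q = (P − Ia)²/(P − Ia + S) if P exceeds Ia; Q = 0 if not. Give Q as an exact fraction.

Q = 80982001/31738620 in ≈ 2.552 in

NRCS table: meadow, continuous grass, soil group A → CN(II) = 30
Wet (AMC III): CN(III) = 23·30/(10 + 0.13·30) = 690/(139/10) = 6900/139 ≈ 49.640
S = 1000/(6900/139) − 10 = 700/69 in ≈ 10.145 in
Ia = 0.2S: 0.2·10.145 = 2.029 in (exactly 140/69)
Excess rainfall: 8.550 − 2.029 = 6.521 in; P > Ia so Q > 0
Runoff Q = (P−Ia)²/(P−Ia+S) = (6.521)²/(6.521+10.145) = 80982001/31738620 ≈ 2.552 in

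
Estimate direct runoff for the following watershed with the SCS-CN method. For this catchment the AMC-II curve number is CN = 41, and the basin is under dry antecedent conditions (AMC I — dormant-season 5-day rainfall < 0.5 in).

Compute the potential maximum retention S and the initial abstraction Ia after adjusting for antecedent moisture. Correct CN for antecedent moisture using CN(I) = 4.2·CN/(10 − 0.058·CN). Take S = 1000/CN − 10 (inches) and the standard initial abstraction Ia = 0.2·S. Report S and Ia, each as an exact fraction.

Adjust CN=41 to AMC I: 4.2·41/(10 − 0.058·41) → (861/5) ÷ (3811/500) = 86100/3811 ≈ 22.592
S = 1000/(86100/3811) − 10 = 29500/861 in ≈ 34.262 in
Initial abstraction Ia = S/5 = (29500/861)/5 = 5900/861 ≈ 6.852 in

S = 29500/861 in ≈ 34.262 in; Ia = 5900/861 in ≈ 6.852 in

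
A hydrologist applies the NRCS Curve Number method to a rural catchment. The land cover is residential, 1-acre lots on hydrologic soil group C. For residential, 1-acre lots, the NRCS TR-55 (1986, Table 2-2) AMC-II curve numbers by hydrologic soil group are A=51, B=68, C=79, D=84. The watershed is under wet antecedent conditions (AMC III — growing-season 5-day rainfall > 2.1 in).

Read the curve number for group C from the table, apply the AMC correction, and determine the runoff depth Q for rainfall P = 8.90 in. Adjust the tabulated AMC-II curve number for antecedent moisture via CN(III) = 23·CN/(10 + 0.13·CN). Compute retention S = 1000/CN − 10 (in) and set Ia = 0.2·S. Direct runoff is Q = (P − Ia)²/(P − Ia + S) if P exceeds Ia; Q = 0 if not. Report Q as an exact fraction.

Q = 24810345169/3243581210 in ≈ 7.649 in

NRCS table: residential, 1-acre lots, soil group C → CN(II) = 79
Wet (AMC III): CN(III) = 23·79/(10 + 0.13·79) = 1817/(2027/100) = 181700/2027 ≈ 89.640
Max retention: S = 1000/(181700/2027) − 10 = 2100/1817 in (≈ 1.156 in)
Initial abstraction Ia = S/5 = (2100/1817)/5 = 420/1817 ≈ 0.231 in
Excess rainfall: 8.900 − 0.231 = 8.669 in; P > Ia so Q > 0
Q: (157513/18170)² ÷ (178513/18170) = 24810345169/3243581210 in (≈ 7.649 in)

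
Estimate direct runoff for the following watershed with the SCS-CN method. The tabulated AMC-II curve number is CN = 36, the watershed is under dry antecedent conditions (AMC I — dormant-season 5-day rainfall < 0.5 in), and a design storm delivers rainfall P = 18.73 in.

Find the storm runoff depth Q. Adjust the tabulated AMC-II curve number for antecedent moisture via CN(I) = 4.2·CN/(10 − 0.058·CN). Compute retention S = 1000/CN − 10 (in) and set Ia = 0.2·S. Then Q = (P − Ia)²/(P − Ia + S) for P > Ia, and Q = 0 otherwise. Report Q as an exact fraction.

CN(I) from CN(II)=36: (4.2·36)/(10 − 0.058·36) = 18900/989 ≈ 19.110
Retention S: 1000/CN − 10 with CN=19.110 → S = 8000/189 ≈ 42.328 in
Ia = 0.2·(8000/189) = 1600/189 in ≈ 8.466 in
Excess rainfall: 18.730 − 8.466 = 10.264 in; P > Ia so Q > 0
Runoff Q = (P−Ia)²/(P−Ia+S) = (10.264)²/(10.264+42.328) = 37634836009/18786543300 ≈ 2.003 in

Q = 37634836009/18786543300 in ≈ 2.003 in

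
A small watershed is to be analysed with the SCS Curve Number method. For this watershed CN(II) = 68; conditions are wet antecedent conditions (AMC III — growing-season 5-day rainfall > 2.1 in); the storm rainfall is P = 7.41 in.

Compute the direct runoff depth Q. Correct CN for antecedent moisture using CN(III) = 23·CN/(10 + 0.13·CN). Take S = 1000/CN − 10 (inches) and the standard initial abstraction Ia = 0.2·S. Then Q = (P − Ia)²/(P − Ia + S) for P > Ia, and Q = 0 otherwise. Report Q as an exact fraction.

Q = 74928660361/13830882100 in ≈ 5.417 in

Wet (AMC III): CN(III) = 23·68/(10 + 0.13·68) = 1564/(471/25) = 39100/471 ≈ 83.015
S = 1000/(39100/471) − 10 = 800/391 in ≈ 2.046 in
Initial abstraction Ia = S/5 = (800/391)/5 = 160/391 ≈ 0.409 in
P − Ia = 7.410 − 0.409 = 273731/39100 ≈ 7.001 in (> 0, runoff occurs)
Q: (273731/39100)² ÷ (353731/39100) = 74928660361/13830882100 in (≈ 5.417 in)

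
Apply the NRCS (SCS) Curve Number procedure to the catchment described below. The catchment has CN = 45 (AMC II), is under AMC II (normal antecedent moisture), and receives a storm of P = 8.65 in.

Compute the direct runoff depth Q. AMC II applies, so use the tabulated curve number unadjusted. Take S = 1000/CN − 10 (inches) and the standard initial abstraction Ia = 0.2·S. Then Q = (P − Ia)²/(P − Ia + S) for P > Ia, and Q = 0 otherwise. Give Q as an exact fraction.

CN(II) = 45; AMC II needs no correction.
Retention S: 1000/CN − 10 with CN=45.000 → S = 110/9 ≈ 12.222 in
Ia = 0.2S: 0.2·12.222 = 2.444 in (exactly 22/9)
P − Ia = 8.650 − 2.444 = 1117/180 ≈ 6.206 in (> 0, runoff occurs)
Runoff Q = (P−Ia)²/(P−Ia+S) = (6.206)²/(6.206+12.222) = 1247689/597060 ≈ 2.090 in

Q = 1247689/597060 in ≈ 2.090 in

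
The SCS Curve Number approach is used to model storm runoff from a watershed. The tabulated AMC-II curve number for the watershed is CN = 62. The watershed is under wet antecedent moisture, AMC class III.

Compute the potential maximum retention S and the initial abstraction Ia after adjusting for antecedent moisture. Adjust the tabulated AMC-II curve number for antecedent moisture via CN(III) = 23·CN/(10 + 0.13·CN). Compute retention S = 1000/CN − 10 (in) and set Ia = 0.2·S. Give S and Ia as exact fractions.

S = 1900/713 in ≈ 2.665 in; Ia = 380/713 in ≈ 0.533 in

Adjust CN=62 to AMC III: 23·62/(10 + 0.13·62) → 1426 ÷ (903/50) = 71300/903 ≈ 78.959
S = 1000/(71300/903) − 10 = 1900/713 in ≈ 2.665 in
Ia = 0.2S: 0.2·2.665 = 0.533 in (exactly 380/713)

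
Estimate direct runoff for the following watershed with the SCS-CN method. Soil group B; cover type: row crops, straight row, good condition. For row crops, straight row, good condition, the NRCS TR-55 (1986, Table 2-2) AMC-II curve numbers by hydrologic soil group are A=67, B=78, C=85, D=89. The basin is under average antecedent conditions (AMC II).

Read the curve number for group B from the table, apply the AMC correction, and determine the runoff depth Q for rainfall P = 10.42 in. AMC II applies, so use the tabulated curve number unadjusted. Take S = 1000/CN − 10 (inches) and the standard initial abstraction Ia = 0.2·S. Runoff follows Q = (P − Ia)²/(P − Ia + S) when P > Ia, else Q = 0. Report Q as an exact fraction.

NRCS table: row crops, straight row, good condition, soil group B → CN(II) = 78
AMC II — tabulated CN = 78 applies directly.
Retention S: 1000/CN − 10 with CN=78.000 → S = 110/39 ≈ 2.821 in
Ia = 0.2·(110/39) = 22/39 in ≈ 0.564 in
Excess rainfall: 10.420 − 0.564 = 9.856 in; P > Ia so Q > 0
Q = (19219/1950)²/((19219/1950) + 110/39) = (369369961/3802500)/(24719/1950) = 369369961/48202050 in ≈ 7.663 in

Q = 369369961/48202050 in ≈ 7.663 in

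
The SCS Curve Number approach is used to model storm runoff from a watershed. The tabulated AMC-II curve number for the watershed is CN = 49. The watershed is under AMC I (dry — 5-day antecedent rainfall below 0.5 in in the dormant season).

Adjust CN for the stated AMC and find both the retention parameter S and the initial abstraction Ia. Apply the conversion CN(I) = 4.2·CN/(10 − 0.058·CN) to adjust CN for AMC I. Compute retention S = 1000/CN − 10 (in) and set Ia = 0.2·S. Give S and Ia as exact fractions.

S = 8500/343 in ≈ 24.781 in; Ia = 1700/343 in ≈ 4.956 in

Dry (AMC I): CN(I) = 4.2·49/(10 − 0.058·49) = (1029/5)/(3579/500) = 34300/1193 ≈ 28.751
Retention S: 1000/CN − 10 with CN=28.751 → S = 8500/343 ≈ 24.781 in
Initial abstraction Ia = S/5 = (8500/343)/5 = 1700/343 ≈ 4.956 in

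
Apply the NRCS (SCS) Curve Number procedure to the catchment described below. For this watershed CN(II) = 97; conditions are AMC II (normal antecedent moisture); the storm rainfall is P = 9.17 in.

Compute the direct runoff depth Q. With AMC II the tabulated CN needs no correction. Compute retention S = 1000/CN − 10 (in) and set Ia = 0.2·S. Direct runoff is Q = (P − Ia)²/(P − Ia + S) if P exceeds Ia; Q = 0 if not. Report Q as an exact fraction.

Average conditions: CN = 97 (no AMC adjustment).
Max retention: S = 1000/97 − 10 = 30/97 in (≈ 0.309 in)
Initial abstraction Ia = S/5 = (30/97)/5 = 6/97 ≈ 0.062 in
Since P=9.170 > Ia=0.062: effective rainfall P−Ia = 88349/9700 in
Q: (88349/9700)² ÷ (91349/9700) = 7805545801/886085300 in (≈ 8.809 in)

Q = 7805545801/886085300 in ≈ 8.809 in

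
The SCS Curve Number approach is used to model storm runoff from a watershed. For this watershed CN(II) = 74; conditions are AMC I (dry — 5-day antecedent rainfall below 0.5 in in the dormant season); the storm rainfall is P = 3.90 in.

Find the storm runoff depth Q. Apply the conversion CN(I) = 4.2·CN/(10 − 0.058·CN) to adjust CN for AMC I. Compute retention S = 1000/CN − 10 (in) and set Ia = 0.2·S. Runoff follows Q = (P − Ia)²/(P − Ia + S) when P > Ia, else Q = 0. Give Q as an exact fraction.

Q = 1771561/3783990 in ≈ 0.468 in

Adjust CN=74 to AMC I: 4.2·74/(10 − 0.058·74) → (1554/5) ÷ (1427/250) = 77700/1427 ≈ 54.450
Retention S: 1000/CN − 10 with CN=54.450 → S = 6500/777 ≈ 8.366 in
Initial abstraction Ia = S/5 = (6500/777)/5 = 1300/777 ≈ 1.673 in
Since P=3.900 > Ia=1.673: effective rainfall P−Ia = 17303/7770 in
Q: (17303/7770)² ÷ (82303/7770) = 1771561/3783990 in (≈ 0.468 in)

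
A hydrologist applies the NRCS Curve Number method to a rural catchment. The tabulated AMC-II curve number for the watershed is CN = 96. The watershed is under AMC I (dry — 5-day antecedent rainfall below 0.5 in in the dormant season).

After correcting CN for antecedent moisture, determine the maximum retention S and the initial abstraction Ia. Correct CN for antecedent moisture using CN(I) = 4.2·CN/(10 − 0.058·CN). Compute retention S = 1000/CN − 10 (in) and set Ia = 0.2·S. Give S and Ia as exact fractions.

CN(I) from CN(II)=96: (4.2·96)/(10 − 0.058·96) = 25200/277 ≈ 90.975
Max retention: S = 1000/(25200/277) − 10 = 125/126 in (≈ 0.992 in)
Ia = 0.2S: 0.2·0.992 = 0.198 in (exactly 25/126)

S = 125/126 in ≈ 0.992 in; Ia = 25/126 in ≈ 0.198 in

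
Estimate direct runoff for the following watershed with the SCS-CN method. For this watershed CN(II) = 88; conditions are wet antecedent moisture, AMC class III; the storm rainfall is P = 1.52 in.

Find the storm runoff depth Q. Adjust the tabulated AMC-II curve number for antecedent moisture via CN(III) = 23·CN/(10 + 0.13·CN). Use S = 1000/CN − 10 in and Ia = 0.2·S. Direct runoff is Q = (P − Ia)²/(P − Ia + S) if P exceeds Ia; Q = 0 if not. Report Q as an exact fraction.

Adjust CN=88 to AMC III: 23·88/(10 + 0.13·88) → 2024 ÷ (536/25) = 6325/67 ≈ 94.403
S = 1000/(6325/67) − 10 = 150/253 in ≈ 0.593 in
Ia = 0.2S: 0.2·0.593 = 0.119 in (exactly 30/253)
Excess rainfall: 1.520 − 0.119 = 1.401 in; P > Ia so Q > 0
Q = (8864/6325)²/((8864/6325) + 150/253) = (78570496/40005625)/(12614/6325) = 39285248/39891775 in ≈ 0.985 in

Q = 39285248/39891775 in ≈ 0.985 in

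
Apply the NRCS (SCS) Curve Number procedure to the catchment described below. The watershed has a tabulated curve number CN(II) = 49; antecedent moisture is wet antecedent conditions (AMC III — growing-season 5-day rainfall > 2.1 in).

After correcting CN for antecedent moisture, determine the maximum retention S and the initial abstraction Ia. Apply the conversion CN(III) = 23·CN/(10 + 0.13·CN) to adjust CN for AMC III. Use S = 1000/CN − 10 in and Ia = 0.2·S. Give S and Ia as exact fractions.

S = 5100/1127 in ≈ 4.525 in; Ia = 1020/1127 in ≈ 0.905 in

CN(III) from CN(II)=49: (23·49)/(10 + 0.13·49) = 112700/1637 ≈ 68.845
Retention S: 1000/CN − 10 with CN=68.845 → S = 5100/1127 ≈ 4.525 in
Ia = 0.2·(5100/1127) = 1020/1127 in ≈ 0.905 in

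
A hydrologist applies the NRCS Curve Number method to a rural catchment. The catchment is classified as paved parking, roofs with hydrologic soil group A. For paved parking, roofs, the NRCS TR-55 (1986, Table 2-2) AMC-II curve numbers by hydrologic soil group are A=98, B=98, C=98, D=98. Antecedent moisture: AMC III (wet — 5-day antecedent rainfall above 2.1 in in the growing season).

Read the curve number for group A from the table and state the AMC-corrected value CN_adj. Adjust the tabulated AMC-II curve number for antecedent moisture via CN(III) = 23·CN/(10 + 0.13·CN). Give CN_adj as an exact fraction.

NRCS table: paved parking, roofs, soil group A → CN(II) = 98
Wet (AMC III): CN(III) = 23·98/(10 + 0.13·98) = 2254/(1137/50) = 112700/1137 ≈ 99.120

CN_adj = 112700/1137 ≈ 99.120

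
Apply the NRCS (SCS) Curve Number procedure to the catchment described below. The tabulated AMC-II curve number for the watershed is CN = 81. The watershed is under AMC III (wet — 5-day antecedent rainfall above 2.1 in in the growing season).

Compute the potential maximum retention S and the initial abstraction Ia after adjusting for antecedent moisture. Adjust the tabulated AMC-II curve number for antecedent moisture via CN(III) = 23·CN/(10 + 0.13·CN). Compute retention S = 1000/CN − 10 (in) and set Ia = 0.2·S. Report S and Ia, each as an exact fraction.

S = 1900/1863 in ≈ 1.020 in; Ia = 380/1863 in ≈ 0.204 in

Adjust CN=81 to AMC III: 23·81/(10 + 0.13·81) → 1863 ÷ (2053/100) = 186300/2053 ≈ 90.745
Retention S: 1000/CN − 10 with CN=90.745 → S = 1900/1863 ≈ 1.020 in
Ia = 0.2S: 0.2·1.020 = 0.204 in (exactly 380/1863)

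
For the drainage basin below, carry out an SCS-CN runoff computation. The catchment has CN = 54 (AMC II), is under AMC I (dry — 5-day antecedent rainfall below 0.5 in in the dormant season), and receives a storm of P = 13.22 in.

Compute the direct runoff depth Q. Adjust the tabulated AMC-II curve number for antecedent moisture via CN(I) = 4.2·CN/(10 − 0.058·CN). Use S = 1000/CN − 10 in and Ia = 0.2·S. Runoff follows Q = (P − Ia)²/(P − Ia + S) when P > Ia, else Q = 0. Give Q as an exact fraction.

Q = 67489285369/23666211450 in ≈ 2.852 in

CN(I) from CN(II)=54: (4.2·54)/(10 − 0.058·54) = 56700/1717 ≈ 33.023
Max retention: S = 1000/(56700/1717) − 10 = 11500/567 in (≈ 20.282 in)
Ia = 0.2·(11500/567) = 2300/567 in ≈ 4.056 in
Excess rainfall: 13.220 − 4.056 = 9.164 in; P > Ia so Q > 0
Q = (259787/28350)²/((259787/28350) + 11500/567) = (67489285369/803722500)/(834787/28350) = 67489285369/23666211450 in ≈ 2.852 in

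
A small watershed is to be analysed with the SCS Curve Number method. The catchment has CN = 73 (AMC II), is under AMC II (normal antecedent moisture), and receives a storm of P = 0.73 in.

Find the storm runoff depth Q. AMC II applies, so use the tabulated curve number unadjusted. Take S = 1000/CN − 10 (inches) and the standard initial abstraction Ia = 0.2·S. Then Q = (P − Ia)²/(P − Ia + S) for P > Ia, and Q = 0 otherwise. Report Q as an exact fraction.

CN(II) = 73; AMC II needs no correction.
S = 1000/73 − 10 = 270/73 in ≈ 3.699 in
Initial abstraction Ia = S/5 = (270/73)/5 = 54/73 ≈ 0.740 in
P = 0.730 ≤ Ia = 0.740 in: entire storm abstracted, Q = 0.

Q = 0 in ≈ 0.000 in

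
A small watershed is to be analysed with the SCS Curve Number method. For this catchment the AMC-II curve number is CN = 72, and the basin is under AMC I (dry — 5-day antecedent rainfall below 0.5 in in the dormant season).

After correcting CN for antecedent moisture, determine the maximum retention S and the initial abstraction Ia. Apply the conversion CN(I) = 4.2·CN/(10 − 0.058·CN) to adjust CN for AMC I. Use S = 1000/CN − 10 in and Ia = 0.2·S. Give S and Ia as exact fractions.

S = 250/27 in ≈ 9.259 in; Ia = 50/27 in ≈ 1.852 in

CN(I) from CN(II)=72: (4.2·72)/(10 − 0.058·72) = 675/13 ≈ 51.923
S = 1000/(675/13) − 10 = 250/27 in ≈ 9.259 in
Initial abstraction Ia = S/5 = (250/27)/5 = 50/27 ≈ 1.852 in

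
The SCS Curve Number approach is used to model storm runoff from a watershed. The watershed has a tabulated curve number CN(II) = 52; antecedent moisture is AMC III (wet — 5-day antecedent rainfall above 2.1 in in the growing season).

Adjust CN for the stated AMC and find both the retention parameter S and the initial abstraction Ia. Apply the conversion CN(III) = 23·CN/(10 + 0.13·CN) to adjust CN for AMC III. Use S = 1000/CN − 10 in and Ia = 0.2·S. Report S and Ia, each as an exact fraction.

S = 1200/299 in ≈ 4.013 in; Ia = 240/299 in ≈ 0.803 in

CN(III) from CN(II)=52: (23·52)/(10 + 0.13·52) = 29900/419 ≈ 71.360
S = 1000/(29900/419) − 10 = 1200/299 in ≈ 4.013 in
Initial abstraction Ia = S/5 = (1200/299)/5 = 240/299 ≈ 0.803 in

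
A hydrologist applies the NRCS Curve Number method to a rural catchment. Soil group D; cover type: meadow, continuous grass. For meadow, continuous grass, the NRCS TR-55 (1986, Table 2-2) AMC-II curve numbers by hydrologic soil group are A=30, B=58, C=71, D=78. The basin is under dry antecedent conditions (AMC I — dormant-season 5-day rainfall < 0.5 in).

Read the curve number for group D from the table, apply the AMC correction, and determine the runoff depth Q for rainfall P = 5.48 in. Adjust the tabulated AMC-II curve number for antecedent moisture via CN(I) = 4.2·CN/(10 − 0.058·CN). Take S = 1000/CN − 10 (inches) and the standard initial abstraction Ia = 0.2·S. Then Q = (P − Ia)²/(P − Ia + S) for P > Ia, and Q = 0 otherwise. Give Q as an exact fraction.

NRCS table: meadow, continuous grass, soil group D → CN(II) = 78
Dry (AMC I): CN(I) = 4.2·78/(10 − 0.058·78) = (1638/5)/(1369/250) = 81900/1369 ≈ 59.825
Max retention: S = 1000/(81900/1369) − 10 = 5500/819 in (≈ 6.716 in)
Ia = 0.2S: 0.2·6.716 = 1.343 in (exactly 1100/819)
Excess rainfall: 5.480 − 1.343 = 4.137 in; P > Ia so Q > 0
Runoff Q = (P−Ia)²/(P−Ia+S) = (4.137)²/(4.137+6.716) = 7174598209/4549606425 ≈ 1.577 in

Q = 7174598209/4549606425 in ≈ 1.577 in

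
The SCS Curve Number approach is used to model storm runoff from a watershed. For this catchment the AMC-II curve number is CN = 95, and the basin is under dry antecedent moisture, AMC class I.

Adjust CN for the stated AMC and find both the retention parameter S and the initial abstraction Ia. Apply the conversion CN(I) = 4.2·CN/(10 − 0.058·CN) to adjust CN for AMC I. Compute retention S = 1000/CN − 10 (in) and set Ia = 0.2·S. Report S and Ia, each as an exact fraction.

S = 500/399 in ≈ 1.253 in; Ia = 100/399 in ≈ 0.251 in

CN(I) from CN(II)=95: (4.2·95)/(10 − 0.058·95) = 39900/449 ≈ 88.864
S = 1000/(39900/449) − 10 = 500/399 in ≈ 1.253 in
Initial abstraction Ia = S/5 = (500/399)/5 = 100/399 ≈ 0.251 in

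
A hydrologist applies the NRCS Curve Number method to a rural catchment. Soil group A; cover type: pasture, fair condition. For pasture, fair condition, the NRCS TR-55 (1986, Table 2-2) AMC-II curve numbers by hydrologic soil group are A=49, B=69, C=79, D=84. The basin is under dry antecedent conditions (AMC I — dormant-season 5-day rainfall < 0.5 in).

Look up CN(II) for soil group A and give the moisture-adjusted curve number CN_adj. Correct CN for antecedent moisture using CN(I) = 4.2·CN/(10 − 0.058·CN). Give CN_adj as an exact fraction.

NRCS table: pasture, fair condition, soil group A → CN(II) = 49
CN(I) from CN(II)=49: (4.2·49)/(10 − 0.058·49) = 34300/1193 ≈ 28.751

CN_adj = 34300/1193 ≈ 28.751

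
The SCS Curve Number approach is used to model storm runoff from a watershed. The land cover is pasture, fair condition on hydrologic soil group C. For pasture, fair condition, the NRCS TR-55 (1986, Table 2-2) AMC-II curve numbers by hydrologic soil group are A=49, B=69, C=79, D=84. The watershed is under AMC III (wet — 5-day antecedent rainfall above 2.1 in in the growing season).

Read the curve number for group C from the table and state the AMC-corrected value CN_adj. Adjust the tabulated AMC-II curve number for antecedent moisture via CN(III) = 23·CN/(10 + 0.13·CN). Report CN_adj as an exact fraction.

NRCS table: pasture, fair condition, soil group C → CN(II) = 79
CN(III) from CN(II)=79: (23·79)/(10 + 0.13·79) = 181700/2027 ≈ 89.640

CN_adj = 181700/2027 ≈ 89.640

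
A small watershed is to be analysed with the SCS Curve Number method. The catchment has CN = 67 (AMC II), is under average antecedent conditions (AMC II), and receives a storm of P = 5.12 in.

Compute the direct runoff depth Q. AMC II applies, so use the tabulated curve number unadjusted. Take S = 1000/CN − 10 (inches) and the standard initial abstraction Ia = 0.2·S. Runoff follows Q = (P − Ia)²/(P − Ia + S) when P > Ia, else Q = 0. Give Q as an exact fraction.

Q = 11992369/6354950 in ≈ 1.887 in

CN(II) = 67; AMC II needs no correction.
S = 1000/67 − 10 = 330/67 in ≈ 4.925 in
Ia = 0.2·(330/67) = 66/67 in ≈ 0.985 in
Excess rainfall: 5.120 − 0.985 = 4.135 in; P > Ia so Q > 0
Q = (6926/1675)²/((6926/1675) + 330/67) = (47969476/2805625)/(15176/1675) = 11992369/6354950 in ≈ 1.887 in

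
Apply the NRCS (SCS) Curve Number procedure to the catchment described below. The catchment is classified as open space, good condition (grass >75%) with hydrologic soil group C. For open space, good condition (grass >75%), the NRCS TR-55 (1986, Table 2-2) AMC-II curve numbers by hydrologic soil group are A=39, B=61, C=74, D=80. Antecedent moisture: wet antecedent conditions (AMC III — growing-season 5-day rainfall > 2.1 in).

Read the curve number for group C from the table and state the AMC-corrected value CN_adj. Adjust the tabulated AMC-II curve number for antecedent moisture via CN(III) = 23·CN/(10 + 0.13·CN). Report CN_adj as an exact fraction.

NRCS table: open space, good condition (grass >75%), soil group C → CN(II) = 74
Wet (AMC III): CN(III) = 23·74/(10 + 0.13·74) = 1702/(981/50) = 85100/981 ≈ 86.748

CN_adj = 85100/981 ≈ 86.748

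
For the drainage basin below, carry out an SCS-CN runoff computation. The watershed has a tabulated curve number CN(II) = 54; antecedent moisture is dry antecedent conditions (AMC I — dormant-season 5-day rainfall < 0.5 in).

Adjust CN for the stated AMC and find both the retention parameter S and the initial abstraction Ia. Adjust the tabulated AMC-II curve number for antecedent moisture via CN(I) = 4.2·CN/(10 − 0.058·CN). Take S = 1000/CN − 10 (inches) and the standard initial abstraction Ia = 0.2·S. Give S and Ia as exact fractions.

S = 11500/567 in ≈ 20.282 in; Ia = 2300/567 in ≈ 4.056 in

Dry (AMC I): CN(I) = 4.2·54/(10 − 0.058·54) = (1134/5)/(1717/250) = 56700/1717 ≈ 33.023
Retention S: 1000/CN − 10 with CN=33.023 → S = 11500/567 ≈ 20.282 in
Ia = 0.2·(11500/567) = 2300/567 in ≈ 4.056 in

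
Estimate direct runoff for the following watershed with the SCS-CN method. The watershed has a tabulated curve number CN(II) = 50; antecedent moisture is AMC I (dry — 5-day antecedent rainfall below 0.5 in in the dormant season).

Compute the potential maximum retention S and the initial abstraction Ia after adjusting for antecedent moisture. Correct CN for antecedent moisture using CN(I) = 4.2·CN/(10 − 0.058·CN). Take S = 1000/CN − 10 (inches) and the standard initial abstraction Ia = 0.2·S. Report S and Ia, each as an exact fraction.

S = 500/21 in ≈ 23.810 in; Ia = 100/21 in ≈ 4.762 in

Adjust CN=50 to AMC I: 4.2·50/(10 − 0.058·50) → 210 ÷ (71/10) = 2100/71 ≈ 29.577
Max retention: S = 1000/(2100/71) − 10 = 500/21 in (≈ 23.810 in)
Ia = 0.2S: 0.2·23.810 = 4.762 in (exactly 100/21)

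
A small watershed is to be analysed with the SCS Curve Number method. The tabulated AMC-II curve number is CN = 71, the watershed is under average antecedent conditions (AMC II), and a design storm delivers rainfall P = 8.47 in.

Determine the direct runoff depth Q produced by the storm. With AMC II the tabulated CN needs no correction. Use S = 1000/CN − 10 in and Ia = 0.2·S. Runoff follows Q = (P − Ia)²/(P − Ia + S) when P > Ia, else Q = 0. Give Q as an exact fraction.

CN(II) = 71; AMC II needs no correction.
S = 1000/71 − 10 = 290/71 in ≈ 4.085 in
Initial abstraction Ia = S/5 = (290/71)/5 = 58/71 ≈ 0.817 in
Excess rainfall: 8.470 − 0.817 = 7.653 in; P > Ia so Q > 0
Runoff Q = (P−Ia)²/(P−Ia+S) = (7.653)²/(7.653+4.085) = 2952509569/591692700 ≈ 4.990 in

Q = 2952509569/591692700 in ≈ 4.990 in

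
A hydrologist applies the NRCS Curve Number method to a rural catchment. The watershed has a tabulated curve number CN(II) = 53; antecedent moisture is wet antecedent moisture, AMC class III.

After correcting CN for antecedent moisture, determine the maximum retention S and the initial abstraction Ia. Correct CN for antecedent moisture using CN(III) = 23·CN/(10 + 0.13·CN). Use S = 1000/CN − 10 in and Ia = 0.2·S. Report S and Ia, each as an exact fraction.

Wet (AMC III): CN(III) = 23·53/(10 + 0.13·53) = 1219/(1689/100) = 121900/1689 ≈ 72.173
S = 1000/(121900/1689) − 10 = 4700/1219 in ≈ 3.856 in
Initial abstraction Ia = S/5 = (4700/1219)/5 = 940/1219 ≈ 0.771 in

S = 4700/1219 in ≈ 3.856 in; Ia = 940/1219 in ≈ 0.771 in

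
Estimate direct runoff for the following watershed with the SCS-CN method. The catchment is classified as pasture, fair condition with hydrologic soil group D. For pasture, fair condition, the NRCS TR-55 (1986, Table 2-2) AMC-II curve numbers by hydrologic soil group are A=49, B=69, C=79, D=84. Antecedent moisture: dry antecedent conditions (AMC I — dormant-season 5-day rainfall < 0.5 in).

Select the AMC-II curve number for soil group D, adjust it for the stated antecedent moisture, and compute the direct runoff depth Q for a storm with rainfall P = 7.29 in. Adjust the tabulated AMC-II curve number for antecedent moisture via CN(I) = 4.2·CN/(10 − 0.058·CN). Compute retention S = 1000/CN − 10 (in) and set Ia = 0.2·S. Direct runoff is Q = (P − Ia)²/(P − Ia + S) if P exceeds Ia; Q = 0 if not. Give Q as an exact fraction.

NRCS table: pasture, fair condition, soil group D → CN(II) = 84
CN(I) from CN(II)=84: (4.2·84)/(10 − 0.058·84) = 44100/641 ≈ 68.799
S = 1000/(44100/641) − 10 = 2000/441 in ≈ 4.535 in
Initial abstraction Ia = S/5 = (2000/441)/5 = 400/441 ≈ 0.907 in
Since P=7.290 > Ia=0.907: effective rainfall P−Ia = 281489/44100 in
Q: (281489/44100)² ÷ (481489/44100) = 79236057121/21233664900 in (≈ 3.732 in)

Q = 79236057121/21233664900 in ≈ 3.732 in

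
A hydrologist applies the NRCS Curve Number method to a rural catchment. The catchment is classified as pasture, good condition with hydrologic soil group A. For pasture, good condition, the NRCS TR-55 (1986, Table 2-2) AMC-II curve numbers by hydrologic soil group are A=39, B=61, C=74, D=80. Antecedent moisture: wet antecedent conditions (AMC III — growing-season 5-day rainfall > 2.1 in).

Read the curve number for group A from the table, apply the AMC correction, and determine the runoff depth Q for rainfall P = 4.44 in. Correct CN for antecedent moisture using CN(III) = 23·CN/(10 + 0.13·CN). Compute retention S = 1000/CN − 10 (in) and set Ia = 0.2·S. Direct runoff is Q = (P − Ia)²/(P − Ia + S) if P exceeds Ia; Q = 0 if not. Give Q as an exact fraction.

Q = 4770250489/4968639975 in ≈ 0.960 in

NRCS table: pasture, good condition, soil group A → CN(II) = 39
Adjust CN=39 to AMC III: 23·39/(10 + 0.13·39) → 897 ÷ (1507/100) = 89700/1507 ≈ 59.522
S = 1000/(89700/1507) − 10 = 6100/897 in ≈ 6.800 in
Ia = 0.2S: 0.2·6.800 = 1.360 in (exactly 1220/897)
Since P=4.440 > Ia=1.360: effective rainfall P−Ia = 69067/22425 in
Runoff Q = (P−Ia)²/(P−Ia+S) = (3.080)²/(3.080+6.800) = 4770250489/4968639975 ≈ 0.960 in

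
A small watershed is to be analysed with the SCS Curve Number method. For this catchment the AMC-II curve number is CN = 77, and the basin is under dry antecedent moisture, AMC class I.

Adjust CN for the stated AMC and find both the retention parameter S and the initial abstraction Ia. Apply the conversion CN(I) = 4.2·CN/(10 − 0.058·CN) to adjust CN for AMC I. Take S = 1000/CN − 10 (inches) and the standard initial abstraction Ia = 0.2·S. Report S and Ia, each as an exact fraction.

S = 11500/1617 in ≈ 7.112 in; Ia = 2300/1617 in ≈ 1.422 in

Adjust CN=77 to AMC I: 4.2·77/(10 − 0.058·77) → (1617/5) ÷ (2767/500) = 161700/2767 ≈ 58.439
Retention S: 1000/CN − 10 with CN=58.439 → S = 11500/1617 ≈ 7.112 in
Ia = 0.2·(11500/1617) = 2300/1617 in ≈ 1.422 in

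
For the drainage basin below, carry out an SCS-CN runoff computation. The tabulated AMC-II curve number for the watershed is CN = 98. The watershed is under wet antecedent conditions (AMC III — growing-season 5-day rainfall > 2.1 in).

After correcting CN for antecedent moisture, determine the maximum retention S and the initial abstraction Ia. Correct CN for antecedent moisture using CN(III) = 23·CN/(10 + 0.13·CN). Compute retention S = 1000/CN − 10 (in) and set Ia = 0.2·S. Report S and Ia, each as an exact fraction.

S = 100/1127 in ≈ 0.089 in; Ia = 20/1127 in ≈ 0.018 in

Adjust CN=98 to AMC III: 23·98/(10 + 0.13·98) → 2254 ÷ (1137/50) = 112700/1137 ≈ 99.120
Retention S: 1000/CN − 10 with CN=99.120 → S = 100/1127 ≈ 0.089 in
Ia = 0.2·(100/1127) = 20/1127 in ≈ 0.018 in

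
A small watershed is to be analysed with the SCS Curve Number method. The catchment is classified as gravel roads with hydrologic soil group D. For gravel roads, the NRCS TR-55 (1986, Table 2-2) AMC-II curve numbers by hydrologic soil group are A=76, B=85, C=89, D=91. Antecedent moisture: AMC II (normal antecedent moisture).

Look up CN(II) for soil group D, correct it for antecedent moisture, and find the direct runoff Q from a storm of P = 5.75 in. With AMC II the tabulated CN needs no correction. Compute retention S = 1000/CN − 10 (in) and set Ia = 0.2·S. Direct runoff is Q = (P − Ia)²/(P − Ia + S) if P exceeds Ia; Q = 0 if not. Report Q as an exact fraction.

Q = 4084441/866684 in ≈ 4.713 in

NRCS table: gravel roads, soil group D → CN(II) = 91
AMC II — tabulated CN = 91 applies directly.
S = 1000/91 − 10 = 90/91 in ≈ 0.989 in
Ia = 0.2·(90/91) = 18/91 in ≈ 0.198 in
Since P=5.750 > Ia=0.198: effective rainfall P−Ia = 2021/364 in
Q = (2021/364)²/((2021/364) + 90/91) = (4084441/132496)/(2381/364) = 4084441/866684 in ≈ 4.713 in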